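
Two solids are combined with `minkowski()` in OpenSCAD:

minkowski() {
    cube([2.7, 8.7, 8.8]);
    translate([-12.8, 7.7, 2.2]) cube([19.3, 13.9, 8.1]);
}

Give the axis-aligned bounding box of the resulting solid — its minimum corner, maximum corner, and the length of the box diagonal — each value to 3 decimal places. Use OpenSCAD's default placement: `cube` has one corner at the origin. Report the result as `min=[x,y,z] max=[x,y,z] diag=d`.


min=[-12.800,7.700,2.200] max=[9.200,30.300,19.100] diag=35.782

A = translate([-12.8, 7.7, 2.2]) cube([19.3, 13.9, 8.1]) → bbox [-12.8,7.7,2.2] .. [6.5,21.6,10.3]
B = cube([2.7, 8.7, 8.8]) → bbox [0,0,0] .. [2.7,8.7,8.8]
lo = A.lo+B.lo = [-12.8+0, 7.7+0, 2.2+0] = [-12.800,7.700,2.200]
hi = A.hi+B.hi = [6.5+2.7, 21.6+8.7, 10.3+8.8] = [9.200,30.300,19.100]
diag = √(22²+22.6²+16.9²) = √1280.37 = 35.782


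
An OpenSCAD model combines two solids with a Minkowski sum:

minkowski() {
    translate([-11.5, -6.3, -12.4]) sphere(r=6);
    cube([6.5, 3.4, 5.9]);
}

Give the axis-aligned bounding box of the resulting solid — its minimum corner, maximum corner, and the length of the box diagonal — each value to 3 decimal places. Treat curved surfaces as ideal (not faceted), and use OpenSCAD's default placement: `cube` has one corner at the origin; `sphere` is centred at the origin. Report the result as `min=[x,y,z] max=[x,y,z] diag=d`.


A = translate([-11.5, -6.3, -12.4]) sphere(r=6) → bbox [-17.5,-12.3,-18.4] .. [-5.5,-0.3,-6.4]
B = cube([6.5, 3.4, 5.9]) → bbox [0,0,0] .. [6.5,3.4,5.9]
lo = A.lo+B.lo = [-17.5+0, -12.3+0, -18.4+0] = [-17.500,-12.300,-18.400]
hi = A.hi+B.hi = [-5.5+6.5, -0.3+3.4, -6.4+5.9] = [1.000,3.100,-0.500]
diag = √(18.5²+15.4²+17.9²) = √899.82 = 29.997

min=[-17.500,-12.300,-18.400] max=[1.000,3.100,-0.500] diag=29.997


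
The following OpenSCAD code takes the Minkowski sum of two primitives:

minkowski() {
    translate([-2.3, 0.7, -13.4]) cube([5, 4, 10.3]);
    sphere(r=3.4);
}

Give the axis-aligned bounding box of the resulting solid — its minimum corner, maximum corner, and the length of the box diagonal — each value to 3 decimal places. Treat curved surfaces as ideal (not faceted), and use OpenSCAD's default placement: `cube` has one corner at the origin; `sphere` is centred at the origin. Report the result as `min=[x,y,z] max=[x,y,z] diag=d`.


A = translate([-2.3, 0.7, -13.4]) cube([5, 4, 10.3]) → bbox [-2.3,0.7,-13.4] .. [2.7,4.7,-3.1]
B = sphere(r=3.4) → bbox [-3.4,-3.4,-3.4] .. [3.4,3.4,3.4]
lo = A.lo+B.lo = [-2.3-3.4, 0.7-3.4, -13.4-3.4] = [-5.700,-2.700,-16.800]
hi = A.hi+B.hi = [2.7+3.4, 4.7+3.4, -3.1+3.4] = [6.100,8.100,0.300]
diag = √(11.8²+10.8²+17.1²) = √548.29 = 23.416

min=[-5.700,-2.700,-16.800] max=[6.100,8.100,0.300] diag=23.416


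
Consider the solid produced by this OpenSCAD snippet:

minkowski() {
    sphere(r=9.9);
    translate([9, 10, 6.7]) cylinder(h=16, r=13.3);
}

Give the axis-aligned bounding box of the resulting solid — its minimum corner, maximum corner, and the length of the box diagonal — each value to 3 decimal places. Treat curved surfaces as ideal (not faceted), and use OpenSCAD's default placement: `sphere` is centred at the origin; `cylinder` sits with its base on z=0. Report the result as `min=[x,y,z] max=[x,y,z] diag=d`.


A = translate([9, 10, 6.7]) cylinder(h=16, r=13.3) → bbox [-4.3,-3.3,6.7] .. [22.3,23.3,22.7]
B = sphere(r=9.9) → bbox [-9.9,-9.9,-9.9] .. [9.9,9.9,9.9]
lo = A.lo+B.lo = [-4.3-9.9, -3.3-9.9, 6.7-9.9] = [-14.200,-13.200,-3.200]
hi = A.hi+B.hi = [22.3+9.9, 23.3+9.9, 22.7+9.9] = [32.200,33.200,32.600]
diag = √(46.4²+46.4²+35.8²) = √5587.56 = 74.750

min=[-14.200,-13.200,-3.200] max=[32.200,33.200,32.600] diag=74.750


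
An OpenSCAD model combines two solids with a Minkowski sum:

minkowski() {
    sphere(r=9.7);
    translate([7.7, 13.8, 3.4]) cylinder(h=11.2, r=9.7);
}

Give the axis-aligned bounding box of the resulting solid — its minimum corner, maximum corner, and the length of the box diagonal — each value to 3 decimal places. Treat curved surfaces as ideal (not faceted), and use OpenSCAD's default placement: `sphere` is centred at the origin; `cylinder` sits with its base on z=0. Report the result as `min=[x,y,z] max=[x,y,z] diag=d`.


min=[-11.700,-5.600,-6.300] max=[27.100,33.200,24.300] diag=62.827

A = translate([7.7, 13.8, 3.4]) cylinder(h=11.2, r=9.7) → bbox [-2,4.1,3.4] .. [17.4,23.5,14.6]
B = sphere(r=9.7) → bbox [-9.7,-9.7,-9.7] .. [9.7,9.7,9.7]
lo = A.lo+B.lo = [-2-9.7, 4.1-9.7, 3.4-9.7] = [-11.700,-5.600,-6.300]
hi = A.hi+B.hi = [17.4+9.7, 23.5+9.7, 14.6+9.7] = [27.100,33.200,24.300]
diag = √(38.8²+38.8²+30.6²) = √3947.24 = 62.827


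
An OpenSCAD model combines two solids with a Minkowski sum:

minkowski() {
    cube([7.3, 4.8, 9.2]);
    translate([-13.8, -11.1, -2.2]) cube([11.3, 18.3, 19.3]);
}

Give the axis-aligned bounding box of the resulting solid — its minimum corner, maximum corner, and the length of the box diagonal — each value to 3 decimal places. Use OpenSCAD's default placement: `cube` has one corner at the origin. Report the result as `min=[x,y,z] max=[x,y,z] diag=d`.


min=[-13.800,-11.100,-2.200] max=[4.800,12.000,26.300] diag=41.132

A = translate([-13.8, -11.1, -2.2]) cube([11.3, 18.3, 19.3]) → bbox [-13.8,-11.1,-2.2] .. [-2.5,7.2,17.1]
B = cube([7.3, 4.8, 9.2]) → bbox [0,0,0] .. [7.3,4.8,9.2]
lo = A.lo+B.lo = [-13.8+0, -11.1+0, -2.2+0] = [-13.800,-11.100,-2.200]
hi = A.hi+B.hi = [-2.5+7.3, 7.2+4.8, 17.1+9.2] = [4.800,12.000,26.300]
diag = √(18.6²+23.1²+28.5²) = √1691.82 = 41.132


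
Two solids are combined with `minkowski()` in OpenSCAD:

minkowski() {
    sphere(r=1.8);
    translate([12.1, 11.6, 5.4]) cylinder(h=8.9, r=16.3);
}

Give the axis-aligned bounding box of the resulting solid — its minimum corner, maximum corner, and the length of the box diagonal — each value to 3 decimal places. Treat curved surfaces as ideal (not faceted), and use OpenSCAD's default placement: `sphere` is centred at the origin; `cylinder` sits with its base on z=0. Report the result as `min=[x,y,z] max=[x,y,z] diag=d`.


min=[-6.000,-6.500,3.600] max=[30.200,29.700,16.100] diag=52.698

A = translate([12.1, 11.6, 5.4]) cylinder(h=8.9, r=16.3) → bbox [-4.2,-4.7,5.4] .. [28.4,27.9,14.3]
B = sphere(r=1.8) → bbox [-1.8,-1.8,-1.8] .. [1.8,1.8,1.8]
lo = A.lo+B.lo = [-4.2-1.8, -4.7-1.8, 5.4-1.8] = [-6.000,-6.500,3.600]
hi = A.hi+B.hi = [28.4+1.8, 27.9+1.8, 14.3+1.8] = [30.200,29.700,16.100]
diag = √(36.2²+36.2²+12.5²) = √2777.13 = 52.698


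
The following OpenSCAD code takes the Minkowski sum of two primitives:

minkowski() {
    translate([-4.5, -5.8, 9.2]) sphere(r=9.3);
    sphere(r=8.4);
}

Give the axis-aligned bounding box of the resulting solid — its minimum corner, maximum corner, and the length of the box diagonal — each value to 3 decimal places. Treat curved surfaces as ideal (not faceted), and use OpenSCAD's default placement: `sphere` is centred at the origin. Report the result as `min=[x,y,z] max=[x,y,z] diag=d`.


A = translate([-4.5, -5.8, 9.2]) sphere(r=9.3) → bbox [-13.8,-15.1,-0.1] .. [4.8,3.5,18.5]
B = sphere(r=8.4) → bbox [-8.4,-8.4,-8.4] .. [8.4,8.4,8.4]
lo = A.lo+B.lo = [-13.8-8.4, -15.1-8.4, -0.1-8.4] = [-22.200,-23.500,-8.500]
hi = A.hi+B.hi = [4.8+8.4, 3.5+8.4, 18.5+8.4] = [13.200,11.900,26.900]
diag = √(35.4²+35.4²+35.4²) = √3759.48 = 61.315

min=[-22.200,-23.500,-8.500] max=[13.200,11.900,26.900] diag=61.315


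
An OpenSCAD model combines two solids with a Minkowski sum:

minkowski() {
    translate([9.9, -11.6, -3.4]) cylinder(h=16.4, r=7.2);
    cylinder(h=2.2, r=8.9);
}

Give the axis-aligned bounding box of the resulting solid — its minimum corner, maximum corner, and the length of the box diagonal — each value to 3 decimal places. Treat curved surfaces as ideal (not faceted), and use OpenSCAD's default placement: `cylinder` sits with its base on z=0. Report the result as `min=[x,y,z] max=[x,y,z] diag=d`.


min=[-6.200,-27.700,-3.400] max=[26.000,4.500,15.200] diag=49.190

A = translate([9.9, -11.6, -3.4]) cylinder(h=16.4, r=7.2) → bbox [2.7,-18.8,-3.4] .. [17.1,-4.4,13]
B = cylinder(h=2.2, r=8.9) → bbox [-8.9,-8.9,0] .. [8.9,8.9,2.2]
lo = A.lo+B.lo = [2.7-8.9, -18.8-8.9, -3.4+0] = [-6.200,-27.700,-3.400]
hi = A.hi+B.hi = [17.1+8.9, -4.4+8.9, 13+2.2] = [26.000,4.500,15.200]
diag = √(32.2²+32.2²+18.6²) = √2419.64 = 49.190


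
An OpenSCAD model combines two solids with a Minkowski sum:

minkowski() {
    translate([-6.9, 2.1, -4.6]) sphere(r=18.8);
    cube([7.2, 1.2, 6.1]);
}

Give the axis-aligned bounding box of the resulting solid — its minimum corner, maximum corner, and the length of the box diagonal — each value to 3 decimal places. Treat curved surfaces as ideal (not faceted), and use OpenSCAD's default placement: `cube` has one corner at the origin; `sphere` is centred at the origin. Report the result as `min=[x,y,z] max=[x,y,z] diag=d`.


A = translate([-6.9, 2.1, -4.6]) sphere(r=18.8) → bbox [-25.7,-16.7,-23.4] .. [11.9,20.9,14.2]
B = cube([7.2, 1.2, 6.1]) → bbox [0,0,0] .. [7.2,1.2,6.1]
lo = A.lo+B.lo = [-25.7+0, -16.7+0, -23.4+0] = [-25.700,-16.700,-23.400]
hi = A.hi+B.hi = [11.9+7.2, 20.9+1.2, 14.2+6.1] = [19.100,22.100,20.300]
diag = √(44.8²+38.8²+43.7²) = √5422.17 = 73.635

min=[-25.700,-16.700,-23.400] max=[19.100,22.100,20.300] diag=73.635


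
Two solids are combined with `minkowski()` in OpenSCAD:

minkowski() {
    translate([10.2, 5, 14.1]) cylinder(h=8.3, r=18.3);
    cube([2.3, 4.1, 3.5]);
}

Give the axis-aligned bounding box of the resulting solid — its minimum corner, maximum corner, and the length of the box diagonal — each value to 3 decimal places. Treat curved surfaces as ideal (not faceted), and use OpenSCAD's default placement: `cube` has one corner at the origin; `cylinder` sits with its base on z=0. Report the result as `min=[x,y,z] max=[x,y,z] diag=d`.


min=[-8.100,-13.300,14.100] max=[30.800,27.400,25.900] diag=57.523

A = translate([10.2, 5, 14.1]) cylinder(h=8.3, r=18.3) → bbox [-8.1,-13.3,14.1] .. [28.5,23.3,22.4]
B = cube([2.3, 4.1, 3.5]) → bbox [0,0,0] .. [2.3,4.1,3.5]
lo = A.lo+B.lo = [-8.1+0, -13.3+0, 14.1+0] = [-8.100,-13.300,14.100]
hi = A.hi+B.hi = [28.5+2.3, 23.3+4.1, 22.4+3.5] = [30.800,27.400,25.900]
diag = √(38.9²+40.7²+11.8²) = √3308.94 = 57.523


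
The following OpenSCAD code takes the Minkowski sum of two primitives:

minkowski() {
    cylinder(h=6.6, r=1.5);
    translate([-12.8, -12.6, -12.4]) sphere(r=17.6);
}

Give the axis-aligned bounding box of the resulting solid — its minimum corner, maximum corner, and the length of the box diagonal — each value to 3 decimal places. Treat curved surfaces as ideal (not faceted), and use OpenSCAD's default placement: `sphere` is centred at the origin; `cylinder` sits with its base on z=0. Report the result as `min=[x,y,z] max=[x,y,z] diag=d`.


min=[-31.900,-31.700,-30.000] max=[6.300,6.500,11.800] diag=68.306

A = translate([-12.8, -12.6, -12.4]) sphere(r=17.6) → bbox [-30.4,-30.2,-30] .. [4.8,5,5.2]
B = cylinder(h=6.6, r=1.5) → bbox [-1.5,-1.5,0] .. [1.5,1.5,6.6]
lo = A.lo+B.lo = [-30.4-1.5, -30.2-1.5, -30+0] = [-31.900,-31.700,-30.000]
hi = A.hi+B.hi = [4.8+1.5, 5+1.5, 5.2+6.6] = [6.300,6.500,11.800]
diag = √(38.2²+38.2²+41.8²) = √4665.72 = 68.306


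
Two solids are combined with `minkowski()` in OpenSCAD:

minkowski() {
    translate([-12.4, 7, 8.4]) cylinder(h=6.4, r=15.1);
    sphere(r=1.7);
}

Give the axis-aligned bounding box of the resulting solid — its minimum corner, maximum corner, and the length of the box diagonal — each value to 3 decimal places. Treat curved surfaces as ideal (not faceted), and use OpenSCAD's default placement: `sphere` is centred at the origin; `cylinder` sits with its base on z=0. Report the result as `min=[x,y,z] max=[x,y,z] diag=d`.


min=[-29.200,-9.800,6.700] max=[4.400,23.800,16.500] diag=48.518

A = translate([-12.4, 7, 8.4]) cylinder(h=6.4, r=15.1) → bbox [-27.5,-8.1,8.4] .. [2.7,22.1,14.8]
B = sphere(r=1.7) → bbox [-1.7,-1.7,-1.7] .. [1.7,1.7,1.7]
lo = A.lo+B.lo = [-27.5-1.7, -8.1-1.7, 8.4-1.7] = [-29.200,-9.800,6.700]
hi = A.hi+B.hi = [2.7+1.7, 22.1+1.7, 14.8+1.7] = [4.400,23.800,16.500]
diag = √(33.6²+33.6²+9.8²) = √2353.96 = 48.518


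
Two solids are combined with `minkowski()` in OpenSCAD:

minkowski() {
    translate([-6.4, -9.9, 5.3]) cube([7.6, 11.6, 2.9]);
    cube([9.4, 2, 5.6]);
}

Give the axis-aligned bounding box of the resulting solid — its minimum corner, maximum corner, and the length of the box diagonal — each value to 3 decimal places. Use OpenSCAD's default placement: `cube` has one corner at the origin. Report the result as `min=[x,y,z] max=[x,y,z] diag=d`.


min=[-6.400,-9.900,5.300] max=[10.600,3.700,13.800] diag=23.371

A = translate([-6.4, -9.9, 5.3]) cube([7.6, 11.6, 2.9]) → bbox [-6.4,-9.9,5.3] .. [1.2,1.7,8.2]
B = cube([9.4, 2, 5.6]) → bbox [0,0,0] .. [9.4,2,5.6]
lo = A.lo+B.lo = [-6.4+0, -9.9+0, 5.3+0] = [-6.400,-9.900,5.300]
hi = A.hi+B.hi = [1.2+9.4, 1.7+2, 8.2+5.6] = [10.600,3.700,13.800]
diag = √(17²+13.6²+8.5²) = √546.21 = 23.371


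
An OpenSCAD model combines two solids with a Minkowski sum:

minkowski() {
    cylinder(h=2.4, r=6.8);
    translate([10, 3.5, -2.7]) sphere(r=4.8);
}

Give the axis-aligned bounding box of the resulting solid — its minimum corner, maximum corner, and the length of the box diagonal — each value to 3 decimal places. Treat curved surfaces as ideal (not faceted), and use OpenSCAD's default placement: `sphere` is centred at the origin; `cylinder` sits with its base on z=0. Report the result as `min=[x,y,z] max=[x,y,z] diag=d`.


A = translate([10, 3.5, -2.7]) sphere(r=4.8) → bbox [5.2,-1.3,-7.5] .. [14.8,8.3,2.1]
B = cylinder(h=2.4, r=6.8) → bbox [-6.8,-6.8,0] .. [6.8,6.8,2.4]
lo = A.lo+B.lo = [5.2-6.8, -1.3-6.8, -7.5+0] = [-1.600,-8.100,-7.500]
hi = A.hi+B.hi = [14.8+6.8, 8.3+6.8, 2.1+2.4] = [21.600,15.100,4.500]
diag = √(23.2²+23.2²+12²) = √1220.48 = 34.935

min=[-1.600,-8.100,-7.500] max=[21.600,15.100,4.500] diag=34.935


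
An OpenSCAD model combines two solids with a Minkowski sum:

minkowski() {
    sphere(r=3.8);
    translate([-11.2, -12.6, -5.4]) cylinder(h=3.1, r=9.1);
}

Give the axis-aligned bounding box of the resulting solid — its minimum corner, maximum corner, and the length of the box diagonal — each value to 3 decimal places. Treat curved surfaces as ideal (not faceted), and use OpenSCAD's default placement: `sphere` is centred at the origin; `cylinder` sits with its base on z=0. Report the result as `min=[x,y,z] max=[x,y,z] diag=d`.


A = translate([-11.2, -12.6, -5.4]) cylinder(h=3.1, r=9.1) → bbox [-20.3,-21.7,-5.4] .. [-2.1,-3.5,-2.3]
B = sphere(r=3.8) → bbox [-3.8,-3.8,-3.8] .. [3.8,3.8,3.8]
lo = A.lo+B.lo = [-20.3-3.8, -21.7-3.8, -5.4-3.8] = [-24.100,-25.500,-9.200]
hi = A.hi+B.hi = [-2.1+3.8, -3.5+3.8, -2.3+3.8] = [1.700,0.300,1.500]
diag = √(25.8²+25.8²+10.7²) = √1445.77 = 38.023

min=[-24.100,-25.500,-9.200] max=[1.700,0.300,1.500] diag=38.023


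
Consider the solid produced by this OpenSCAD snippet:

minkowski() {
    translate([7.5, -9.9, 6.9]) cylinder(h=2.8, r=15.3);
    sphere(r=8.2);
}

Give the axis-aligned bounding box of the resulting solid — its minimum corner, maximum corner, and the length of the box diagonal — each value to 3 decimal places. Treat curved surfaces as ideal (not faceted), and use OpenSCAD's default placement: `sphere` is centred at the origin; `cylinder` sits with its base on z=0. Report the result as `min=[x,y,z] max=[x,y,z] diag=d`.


min=[-16.000,-33.400,-1.300] max=[31.000,13.600,17.900] diag=69.186

A = translate([7.5, -9.9, 6.9]) cylinder(h=2.8, r=15.3) → bbox [-7.8,-25.2,6.9] .. [22.8,5.4,9.7]
B = sphere(r=8.2) → bbox [-8.2,-8.2,-8.2] .. [8.2,8.2,8.2]
lo = A.lo+B.lo = [-7.8-8.2, -25.2-8.2, 6.9-8.2] = [-16.000,-33.400,-1.300]
hi = A.hi+B.hi = [22.8+8.2, 5.4+8.2, 9.7+8.2] = [31.000,13.600,17.900]
diag = √(47²+47²+19.2²) = √4786.64 = 69.186


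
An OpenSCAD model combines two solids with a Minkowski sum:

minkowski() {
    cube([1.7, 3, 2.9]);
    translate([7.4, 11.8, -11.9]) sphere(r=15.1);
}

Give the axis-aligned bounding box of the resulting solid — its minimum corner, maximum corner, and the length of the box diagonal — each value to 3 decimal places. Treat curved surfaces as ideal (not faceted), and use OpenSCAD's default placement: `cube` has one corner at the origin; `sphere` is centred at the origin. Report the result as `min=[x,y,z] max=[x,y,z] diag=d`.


min=[-7.700,-3.300,-27.000] max=[24.200,29.900,6.100] diag=56.705

A = translate([7.4, 11.8, -11.9]) sphere(r=15.1) → bbox [-7.7,-3.3,-27] .. [22.5,26.9,3.2]
B = cube([1.7, 3, 2.9]) → bbox [0,0,0] .. [1.7,3,2.9]
lo = A.lo+B.lo = [-7.7+0, -3.3+0, -27+0] = [-7.700,-3.300,-27.000]
hi = A.hi+B.hi = [22.5+1.7, 26.9+3, 3.2+2.9] = [24.200,29.900,6.100]
diag = √(31.9²+33.2²+33.1²) = √3215.46 = 56.705


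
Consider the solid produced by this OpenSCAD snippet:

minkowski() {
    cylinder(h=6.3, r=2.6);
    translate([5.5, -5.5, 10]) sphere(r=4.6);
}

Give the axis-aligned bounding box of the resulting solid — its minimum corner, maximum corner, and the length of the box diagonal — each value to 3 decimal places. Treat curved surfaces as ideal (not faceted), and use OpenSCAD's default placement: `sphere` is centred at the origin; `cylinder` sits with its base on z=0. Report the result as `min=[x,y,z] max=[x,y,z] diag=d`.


A = translate([5.5, -5.5, 10]) sphere(r=4.6) → bbox [0.9,-10.1,5.4] .. [10.1,-0.9,14.6]
B = cylinder(h=6.3, r=2.6) → bbox [-2.6,-2.6,0] .. [2.6,2.6,6.3]
lo = A.lo+B.lo = [0.9-2.6, -10.1-2.6, 5.4+0] = [-1.700,-12.700,5.400]
hi = A.hi+B.hi = [10.1+2.6, -0.9+2.6, 14.6+6.3] = [12.700,1.700,20.900]
diag = √(14.4²+14.4²+15.5²) = √654.97 = 25.592

min=[-1.700,-12.700,5.400] max=[12.700,1.700,20.900] diag=25.592


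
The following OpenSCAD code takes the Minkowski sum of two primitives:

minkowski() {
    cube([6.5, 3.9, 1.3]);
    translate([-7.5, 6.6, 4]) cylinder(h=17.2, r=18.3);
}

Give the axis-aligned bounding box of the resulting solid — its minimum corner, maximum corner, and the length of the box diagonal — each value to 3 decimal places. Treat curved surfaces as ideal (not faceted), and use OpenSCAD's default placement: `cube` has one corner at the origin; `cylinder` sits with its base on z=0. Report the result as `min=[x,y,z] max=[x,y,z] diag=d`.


A = translate([-7.5, 6.6, 4]) cylinder(h=17.2, r=18.3) → bbox [-25.8,-11.7,4] .. [10.8,24.9,21.2]
B = cube([6.5, 3.9, 1.3]) → bbox [0,0,0] .. [6.5,3.9,1.3]
lo = A.lo+B.lo = [-25.8+0, -11.7+0, 4+0] = [-25.800,-11.700,4.000]
hi = A.hi+B.hi = [10.8+6.5, 24.9+3.9, 21.2+1.3] = [17.300,28.800,22.500]
diag = √(43.1²+40.5²+18.5²) = √3840.11 = 61.969

min=[-25.800,-11.700,4.000] max=[17.300,28.800,22.500] diag=61.969


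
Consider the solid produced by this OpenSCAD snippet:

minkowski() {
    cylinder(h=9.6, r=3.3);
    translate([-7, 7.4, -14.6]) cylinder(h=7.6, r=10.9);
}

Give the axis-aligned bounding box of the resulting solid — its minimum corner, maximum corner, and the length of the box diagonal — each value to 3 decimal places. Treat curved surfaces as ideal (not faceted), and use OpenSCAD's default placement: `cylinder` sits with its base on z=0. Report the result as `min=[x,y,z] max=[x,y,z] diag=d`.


min=[-21.200,-6.800,-14.600] max=[7.200,21.600,2.600] diag=43.692

A = translate([-7, 7.4, -14.6]) cylinder(h=7.6, r=10.9) → bbox [-17.9,-3.5,-14.6] .. [3.9,18.3,-7]
B = cylinder(h=9.6, r=3.3) → bbox [-3.3,-3.3,0] .. [3.3,3.3,9.6]
lo = A.lo+B.lo = [-17.9-3.3, -3.5-3.3, -14.6+0] = [-21.200,-6.800,-14.600]
hi = A.hi+B.hi = [3.9+3.3, 18.3+3.3, -7+9.6] = [7.200,21.600,2.600]
diag = √(28.4²+28.4²+17.2²) = √1908.96 = 43.692


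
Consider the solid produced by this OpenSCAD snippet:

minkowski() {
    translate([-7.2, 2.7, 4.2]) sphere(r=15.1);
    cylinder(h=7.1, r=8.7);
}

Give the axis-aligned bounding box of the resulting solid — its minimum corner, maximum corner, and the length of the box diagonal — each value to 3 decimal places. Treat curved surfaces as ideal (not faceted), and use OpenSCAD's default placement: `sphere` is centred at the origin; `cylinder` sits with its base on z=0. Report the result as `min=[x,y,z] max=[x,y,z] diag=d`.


min=[-31.000,-21.100,-10.900] max=[16.600,26.500,26.400] diag=76.960

A = translate([-7.2, 2.7, 4.2]) sphere(r=15.1) → bbox [-22.3,-12.4,-10.9] .. [7.9,17.8,19.3]
B = cylinder(h=7.1, r=8.7) → bbox [-8.7,-8.7,0] .. [8.7,8.7,7.1]
lo = A.lo+B.lo = [-22.3-8.7, -12.4-8.7, -10.9+0] = [-31.000,-21.100,-10.900]
hi = A.hi+B.hi = [7.9+8.7, 17.8+8.7, 19.3+7.1] = [16.600,26.500,26.400]
diag = √(47.6²+47.6²+37.3²) = √5922.81 = 76.960


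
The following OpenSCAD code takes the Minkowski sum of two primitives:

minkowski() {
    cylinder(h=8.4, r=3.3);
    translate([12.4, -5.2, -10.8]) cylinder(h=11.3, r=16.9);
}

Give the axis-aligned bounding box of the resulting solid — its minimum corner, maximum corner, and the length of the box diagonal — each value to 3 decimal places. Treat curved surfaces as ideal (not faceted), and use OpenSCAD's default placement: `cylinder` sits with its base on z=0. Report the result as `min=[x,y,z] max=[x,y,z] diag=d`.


A = translate([12.4, -5.2, -10.8]) cylinder(h=11.3, r=16.9) → bbox [-4.5,-22.1,-10.8] .. [29.3,11.7,0.5]
B = cylinder(h=8.4, r=3.3) → bbox [-3.3,-3.3,0] .. [3.3,3.3,8.4]
lo = A.lo+B.lo = [-4.5-3.3, -22.1-3.3, -10.8+0] = [-7.800,-25.400,-10.800]
hi = A.hi+B.hi = [29.3+3.3, 11.7+3.3, 0.5+8.4] = [32.600,15.000,8.900]
diag = √(40.4²+40.4²+19.7²) = √3652.41 = 60.435

min=[-7.800,-25.400,-10.800] max=[32.600,15.000,8.900] diag=60.435


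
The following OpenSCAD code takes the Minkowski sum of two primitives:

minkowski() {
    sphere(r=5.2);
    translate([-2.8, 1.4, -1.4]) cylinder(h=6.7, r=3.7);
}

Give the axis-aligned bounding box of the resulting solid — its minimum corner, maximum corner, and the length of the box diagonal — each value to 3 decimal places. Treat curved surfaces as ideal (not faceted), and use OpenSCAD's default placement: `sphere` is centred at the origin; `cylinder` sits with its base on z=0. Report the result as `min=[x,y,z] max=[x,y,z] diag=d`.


min=[-11.700,-7.500,-6.600] max=[6.100,10.300,10.500] diag=30.432

A = translate([-2.8, 1.4, -1.4]) cylinder(h=6.7, r=3.7) → bbox [-6.5,-2.3,-1.4] .. [0.9,5.1,5.3]
B = sphere(r=5.2) → bbox [-5.2,-5.2,-5.2] .. [5.2,5.2,5.2]
lo = A.lo+B.lo = [-6.5-5.2, -2.3-5.2, -1.4-5.2] = [-11.700,-7.500,-6.600]
hi = A.hi+B.hi = [0.9+5.2, 5.1+5.2, 5.3+5.2] = [6.100,10.300,10.500]
diag = √(17.8²+17.8²+17.1²) = √926.09 = 30.432


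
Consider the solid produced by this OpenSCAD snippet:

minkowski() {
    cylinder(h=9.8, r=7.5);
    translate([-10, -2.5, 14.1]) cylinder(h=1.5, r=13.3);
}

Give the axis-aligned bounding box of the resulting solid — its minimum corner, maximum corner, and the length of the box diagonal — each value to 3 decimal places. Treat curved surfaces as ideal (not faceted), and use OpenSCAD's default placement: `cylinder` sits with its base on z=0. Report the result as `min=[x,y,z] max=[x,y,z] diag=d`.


A = translate([-10, -2.5, 14.1]) cylinder(h=1.5, r=13.3) → bbox [-23.3,-15.8,14.1] .. [3.3,10.8,15.6]
B = cylinder(h=9.8, r=7.5) → bbox [-7.5,-7.5,0] .. [7.5,7.5,9.8]
lo = A.lo+B.lo = [-23.3-7.5, -15.8-7.5, 14.1+0] = [-30.800,-23.300,14.100]
hi = A.hi+B.hi = [3.3+7.5, 10.8+7.5, 15.6+9.8] = [10.800,18.300,25.400]
diag = √(41.6²+41.6²+11.3²) = √3588.81 = 59.907

min=[-30.800,-23.300,14.100] max=[10.800,18.300,25.400] diag=59.907


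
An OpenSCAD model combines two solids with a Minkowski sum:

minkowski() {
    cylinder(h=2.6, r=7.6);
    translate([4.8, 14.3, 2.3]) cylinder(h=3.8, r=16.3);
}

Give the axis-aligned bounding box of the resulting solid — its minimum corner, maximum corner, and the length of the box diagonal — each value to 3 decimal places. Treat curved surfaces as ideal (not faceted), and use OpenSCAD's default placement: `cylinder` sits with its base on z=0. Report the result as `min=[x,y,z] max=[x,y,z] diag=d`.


A = translate([4.8, 14.3, 2.3]) cylinder(h=3.8, r=16.3) → bbox [-11.5,-2,2.3] .. [21.1,30.6,6.1]
B = cylinder(h=2.6, r=7.6) → bbox [-7.6,-7.6,0] .. [7.6,7.6,2.6]
lo = A.lo+B.lo = [-11.5-7.6, -2-7.6, 2.3+0] = [-19.100,-9.600,2.300]
hi = A.hi+B.hi = [21.1+7.6, 30.6+7.6, 6.1+2.6] = [28.700,38.200,8.700]
diag = √(47.8²+47.8²+6.4²) = √4610.64 = 67.902

min=[-19.100,-9.600,2.300] max=[28.700,38.200,8.700] diag=67.902


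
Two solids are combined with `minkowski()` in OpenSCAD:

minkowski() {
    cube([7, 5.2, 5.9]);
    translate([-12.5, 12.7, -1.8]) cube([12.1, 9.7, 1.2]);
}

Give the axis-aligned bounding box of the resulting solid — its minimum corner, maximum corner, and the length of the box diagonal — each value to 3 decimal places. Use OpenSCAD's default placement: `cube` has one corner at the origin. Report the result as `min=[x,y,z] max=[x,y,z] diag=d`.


min=[-12.500,12.700,-1.800] max=[6.600,27.600,5.300] diag=25.243

A = translate([-12.5, 12.7, -1.8]) cube([12.1, 9.7, 1.2]) → bbox [-12.5,12.7,-1.8] .. [-0.4,22.4,-0.6]
B = cube([7, 5.2, 5.9]) → bbox [0,0,0] .. [7,5.2,5.9]
lo = A.lo+B.lo = [-12.5+0, 12.7+0, -1.8+0] = [-12.500,12.700,-1.800]
hi = A.hi+B.hi = [-0.4+7, 22.4+5.2, -0.6+5.9] = [6.600,27.600,5.300]
diag = √(19.1²+14.9²+7.1²) = √637.23 = 25.243


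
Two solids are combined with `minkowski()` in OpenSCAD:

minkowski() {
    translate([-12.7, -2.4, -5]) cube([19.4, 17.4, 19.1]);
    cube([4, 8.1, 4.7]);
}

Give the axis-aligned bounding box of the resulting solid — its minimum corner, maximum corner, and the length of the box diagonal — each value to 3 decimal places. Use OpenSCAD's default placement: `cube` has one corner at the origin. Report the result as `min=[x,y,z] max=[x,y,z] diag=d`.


A = translate([-12.7, -2.4, -5]) cube([19.4, 17.4, 19.1]) → bbox [-12.7,-2.4,-5] .. [6.7,15,14.1]
B = cube([4, 8.1, 4.7]) → bbox [0,0,0] .. [4,8.1,4.7]
lo = A.lo+B.lo = [-12.7+0, -2.4+0, -5+0] = [-12.700,-2.400,-5.000]
hi = A.hi+B.hi = [6.7+4, 15+8.1, 14.1+4.7] = [10.700,23.100,18.800]
diag = √(23.4²+25.5²+23.8²) = √1764.25 = 42.003

min=[-12.700,-2.400,-5.000] max=[10.700,23.100,18.800] diag=42.003


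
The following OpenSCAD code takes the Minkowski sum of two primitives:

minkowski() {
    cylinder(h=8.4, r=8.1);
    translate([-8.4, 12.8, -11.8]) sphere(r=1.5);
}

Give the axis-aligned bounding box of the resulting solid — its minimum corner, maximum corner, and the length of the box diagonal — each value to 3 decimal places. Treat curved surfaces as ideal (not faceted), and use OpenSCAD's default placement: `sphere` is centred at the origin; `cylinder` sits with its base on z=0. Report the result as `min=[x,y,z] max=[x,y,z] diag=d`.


A = translate([-8.4, 12.8, -11.8]) sphere(r=1.5) → bbox [-9.9,11.3,-13.3] .. [-6.9,14.3,-10.3]
B = cylinder(h=8.4, r=8.1) → bbox [-8.1,-8.1,0] .. [8.1,8.1,8.4]
lo = A.lo+B.lo = [-9.9-8.1, 11.3-8.1, -13.3+0] = [-18.000,3.200,-13.300]
hi = A.hi+B.hi = [-6.9+8.1, 14.3+8.1, -10.3+8.4] = [1.200,22.400,-1.900]
diag = √(19.2²+19.2²+11.4²) = √867.24 = 29.449

min=[-18.000,3.200,-13.300] max=[1.200,22.400,-1.900] diag=29.449


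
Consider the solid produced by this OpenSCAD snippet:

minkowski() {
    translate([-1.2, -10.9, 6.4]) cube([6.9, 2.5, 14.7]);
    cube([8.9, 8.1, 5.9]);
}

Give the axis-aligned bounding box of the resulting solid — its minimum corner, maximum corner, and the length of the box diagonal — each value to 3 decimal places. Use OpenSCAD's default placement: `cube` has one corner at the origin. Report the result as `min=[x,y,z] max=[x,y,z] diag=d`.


A = translate([-1.2, -10.9, 6.4]) cube([6.9, 2.5, 14.7]) → bbox [-1.2,-10.9,6.4] .. [5.7,-8.4,21.1]
B = cube([8.9, 8.1, 5.9]) → bbox [0,0,0] .. [8.9,8.1,5.9]
lo = A.lo+B.lo = [-1.2+0, -10.9+0, 6.4+0] = [-1.200,-10.900,6.400]
hi = A.hi+B.hi = [5.7+8.9, -8.4+8.1, 21.1+5.9] = [14.600,-0.300,27.000]
diag = √(15.8²+10.6²+20.6²) = √786.36 = 28.042

min=[-1.200,-10.900,6.400] max=[14.600,-0.300,27.000] diag=28.042


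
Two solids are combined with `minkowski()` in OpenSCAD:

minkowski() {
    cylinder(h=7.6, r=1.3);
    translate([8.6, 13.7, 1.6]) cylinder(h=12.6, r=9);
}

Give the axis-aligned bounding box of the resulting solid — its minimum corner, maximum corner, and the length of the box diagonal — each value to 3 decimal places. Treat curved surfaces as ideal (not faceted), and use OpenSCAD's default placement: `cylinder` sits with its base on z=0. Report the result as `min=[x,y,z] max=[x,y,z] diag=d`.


min=[-1.700,3.400,1.600] max=[18.900,24.000,21.800] diag=35.451

A = translate([8.6, 13.7, 1.6]) cylinder(h=12.6, r=9) → bbox [-0.4,4.7,1.6] .. [17.6,22.7,14.2]
B = cylinder(h=7.6, r=1.3) → bbox [-1.3,-1.3,0] .. [1.3,1.3,7.6]
lo = A.lo+B.lo = [-0.4-1.3, 4.7-1.3, 1.6+0] = [-1.700,3.400,1.600]
hi = A.hi+B.hi = [17.6+1.3, 22.7+1.3, 14.2+7.6] = [18.900,24.000,21.800]
diag = √(20.6²+20.6²+20.2²) = √1256.76 = 35.451


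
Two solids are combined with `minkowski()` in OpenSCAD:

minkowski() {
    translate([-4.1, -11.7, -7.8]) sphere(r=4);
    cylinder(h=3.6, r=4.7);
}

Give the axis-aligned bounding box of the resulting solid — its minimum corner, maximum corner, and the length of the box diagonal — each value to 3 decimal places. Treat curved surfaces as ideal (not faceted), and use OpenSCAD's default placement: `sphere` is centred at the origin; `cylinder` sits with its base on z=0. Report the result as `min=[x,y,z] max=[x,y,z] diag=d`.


A = translate([-4.1, -11.7, -7.8]) sphere(r=4) → bbox [-8.1,-15.7,-11.8] .. [-0.1,-7.7,-3.8]
B = cylinder(h=3.6, r=4.7) → bbox [-4.7,-4.7,0] .. [4.7,4.7,3.6]
lo = A.lo+B.lo = [-8.1-4.7, -15.7-4.7, -11.8+0] = [-12.800,-20.400,-11.800]
hi = A.hi+B.hi = [-0.1+4.7, -7.7+4.7, -3.8+3.6] = [4.600,-3.000,-0.200]
diag = √(17.4²+17.4²+11.6²) = √740.08 = 27.204

min=[-12.800,-20.400,-11.800] max=[4.600,-3.000,-0.200] diag=27.204


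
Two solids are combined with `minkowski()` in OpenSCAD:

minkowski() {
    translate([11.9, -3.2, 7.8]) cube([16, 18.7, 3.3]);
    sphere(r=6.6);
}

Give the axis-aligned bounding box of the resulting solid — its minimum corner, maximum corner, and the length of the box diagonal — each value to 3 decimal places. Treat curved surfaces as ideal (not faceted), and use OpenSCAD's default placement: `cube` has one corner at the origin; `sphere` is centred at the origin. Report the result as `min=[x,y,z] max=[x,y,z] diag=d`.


min=[5.300,-9.800,1.200] max=[34.500,22.100,17.700] diag=46.287

A = translate([11.9, -3.2, 7.8]) cube([16, 18.7, 3.3]) → bbox [11.9,-3.2,7.8] .. [27.9,15.5,11.1]
B = sphere(r=6.6) → bbox [-6.6,-6.6,-6.6] .. [6.6,6.6,6.6]
lo = A.lo+B.lo = [11.9-6.6, -3.2-6.6, 7.8-6.6] = [5.300,-9.800,1.200]
hi = A.hi+B.hi = [27.9+6.6, 15.5+6.6, 11.1+6.6] = [34.500,22.100,17.700]
diag = √(29.2²+31.9²+16.5²) = √2142.5 = 46.287


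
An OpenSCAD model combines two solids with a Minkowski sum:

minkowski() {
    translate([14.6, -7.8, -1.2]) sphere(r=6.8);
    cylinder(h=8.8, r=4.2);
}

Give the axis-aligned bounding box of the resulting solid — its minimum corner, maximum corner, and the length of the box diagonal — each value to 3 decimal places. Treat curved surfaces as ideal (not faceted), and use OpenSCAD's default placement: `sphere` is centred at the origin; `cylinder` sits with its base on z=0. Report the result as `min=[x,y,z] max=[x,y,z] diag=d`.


min=[3.600,-18.800,-8.000] max=[25.600,3.200,14.400] diag=38.337

A = translate([14.6, -7.8, -1.2]) sphere(r=6.8) → bbox [7.8,-14.6,-8] .. [21.4,-1,5.6]
B = cylinder(h=8.8, r=4.2) → bbox [-4.2,-4.2,0] .. [4.2,4.2,8.8]
lo = A.lo+B.lo = [7.8-4.2, -14.6-4.2, -8+0] = [3.600,-18.800,-8.000]
hi = A.hi+B.hi = [21.4+4.2, -1+4.2, 5.6+8.8] = [25.600,3.200,14.400]
diag = √(22²+22²+22.4²) = √1469.76 = 38.337


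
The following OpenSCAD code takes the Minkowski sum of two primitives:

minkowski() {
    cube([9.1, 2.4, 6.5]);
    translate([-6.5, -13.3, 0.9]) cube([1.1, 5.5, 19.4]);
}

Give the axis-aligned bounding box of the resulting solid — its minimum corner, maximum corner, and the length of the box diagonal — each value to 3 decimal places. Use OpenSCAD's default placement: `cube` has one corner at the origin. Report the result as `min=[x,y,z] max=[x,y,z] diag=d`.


A = translate([-6.5, -13.3, 0.9]) cube([1.1, 5.5, 19.4]) → bbox [-6.5,-13.3,0.9] .. [-5.4,-7.8,20.3]
B = cube([9.1, 2.4, 6.5]) → bbox [0,0,0] .. [9.1,2.4,6.5]
lo = A.lo+B.lo = [-6.5+0, -13.3+0, 0.9+0] = [-6.500,-13.300,0.900]
hi = A.hi+B.hi = [-5.4+9.1, -7.8+2.4, 20.3+6.5] = [3.700,-5.400,26.800]
diag = √(10.2²+7.9²+25.9²) = √837.26 = 28.935

min=[-6.500,-13.300,0.900] max=[3.700,-5.400,26.800] diag=28.935


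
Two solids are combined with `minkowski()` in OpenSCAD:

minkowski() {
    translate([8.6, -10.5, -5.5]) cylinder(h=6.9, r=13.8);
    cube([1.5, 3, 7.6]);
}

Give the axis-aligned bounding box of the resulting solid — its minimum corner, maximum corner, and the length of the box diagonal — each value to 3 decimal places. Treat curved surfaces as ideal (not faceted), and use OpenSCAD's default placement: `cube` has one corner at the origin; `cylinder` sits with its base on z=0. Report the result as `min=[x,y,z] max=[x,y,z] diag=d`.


min=[-5.200,-24.300,-5.500] max=[23.900,6.300,9.000] diag=44.648

A = translate([8.6, -10.5, -5.5]) cylinder(h=6.9, r=13.8) → bbox [-5.2,-24.3,-5.5] .. [22.4,3.3,1.4]
B = cube([1.5, 3, 7.6]) → bbox [0,0,0] .. [1.5,3,7.6]
lo = A.lo+B.lo = [-5.2+0, -24.3+0, -5.5+0] = [-5.200,-24.300,-5.500]
hi = A.hi+B.hi = [22.4+1.5, 3.3+3, 1.4+7.6] = [23.900,6.300,9.000]
diag = √(29.1²+30.6²+14.5²) = √1993.42 = 44.648


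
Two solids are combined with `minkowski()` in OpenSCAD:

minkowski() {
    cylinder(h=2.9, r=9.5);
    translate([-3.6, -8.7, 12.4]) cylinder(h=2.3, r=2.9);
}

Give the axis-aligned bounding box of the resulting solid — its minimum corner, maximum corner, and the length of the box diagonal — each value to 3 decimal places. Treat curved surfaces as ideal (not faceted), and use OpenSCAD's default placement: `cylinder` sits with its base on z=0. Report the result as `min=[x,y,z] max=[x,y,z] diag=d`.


min=[-16.000,-21.100,12.400] max=[8.800,3.700,17.600] diag=35.456

A = translate([-3.6, -8.7, 12.4]) cylinder(h=2.3, r=2.9) → bbox [-6.5,-11.6,12.4] .. [-0.7,-5.8,14.7]
B = cylinder(h=2.9, r=9.5) → bbox [-9.5,-9.5,0] .. [9.5,9.5,2.9]
lo = A.lo+B.lo = [-6.5-9.5, -11.6-9.5, 12.4+0] = [-16.000,-21.100,12.400]
hi = A.hi+B.hi = [-0.7+9.5, -5.8+9.5, 14.7+2.9] = [8.800,3.700,17.600]
diag = √(24.8²+24.8²+5.2²) = √1257.12 = 35.456


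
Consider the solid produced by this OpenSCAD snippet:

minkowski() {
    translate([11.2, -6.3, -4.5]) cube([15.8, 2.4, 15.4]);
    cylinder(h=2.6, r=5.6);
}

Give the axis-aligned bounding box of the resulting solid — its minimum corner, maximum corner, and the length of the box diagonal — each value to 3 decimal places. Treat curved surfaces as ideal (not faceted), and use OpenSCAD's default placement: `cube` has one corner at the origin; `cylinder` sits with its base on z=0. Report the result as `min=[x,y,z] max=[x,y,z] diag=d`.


A = translate([11.2, -6.3, -4.5]) cube([15.8, 2.4, 15.4]) → bbox [11.2,-6.3,-4.5] .. [27,-3.9,10.9]
B = cylinder(h=2.6, r=5.6) → bbox [-5.6,-5.6,0] .. [5.6,5.6,2.6]
lo = A.lo+B.lo = [11.2-5.6, -6.3-5.6, -4.5+0] = [5.600,-11.900,-4.500]
hi = A.hi+B.hi = [27+5.6, -3.9+5.6, 10.9+2.6] = [32.600,1.700,13.500]
diag = √(27²+13.6²+18²) = √1237.96 = 35.185

min=[5.600,-11.900,-4.500] max=[32.600,1.700,13.500] diag=35.185


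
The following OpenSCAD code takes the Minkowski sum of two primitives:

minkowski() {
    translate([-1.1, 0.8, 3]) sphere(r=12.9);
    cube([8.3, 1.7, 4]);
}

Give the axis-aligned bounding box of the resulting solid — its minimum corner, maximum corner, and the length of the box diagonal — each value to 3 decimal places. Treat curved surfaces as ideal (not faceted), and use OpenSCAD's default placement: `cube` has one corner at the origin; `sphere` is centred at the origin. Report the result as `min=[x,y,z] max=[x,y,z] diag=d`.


min=[-14.000,-12.100,-9.900] max=[20.100,15.400,19.900] diag=52.982

A = translate([-1.1, 0.8, 3]) sphere(r=12.9) → bbox [-14,-12.1,-9.9] .. [11.8,13.7,15.9]
B = cube([8.3, 1.7, 4]) → bbox [0,0,0] .. [8.3,1.7,4]
lo = A.lo+B.lo = [-14+0, -12.1+0, -9.9+0] = [-14.000,-12.100,-9.900]
hi = A.hi+B.hi = [11.8+8.3, 13.7+1.7, 15.9+4] = [20.100,15.400,19.900]
diag = √(34.1²+27.5²+29.8²) = √2807.1 = 52.982


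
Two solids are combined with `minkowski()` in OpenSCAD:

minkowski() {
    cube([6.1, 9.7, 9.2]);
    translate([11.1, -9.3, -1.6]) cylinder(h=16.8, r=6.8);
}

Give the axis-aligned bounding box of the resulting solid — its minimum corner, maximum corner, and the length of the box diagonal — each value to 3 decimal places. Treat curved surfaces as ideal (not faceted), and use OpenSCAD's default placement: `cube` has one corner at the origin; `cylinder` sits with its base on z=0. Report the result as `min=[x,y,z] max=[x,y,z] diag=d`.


A = translate([11.1, -9.3, -1.6]) cylinder(h=16.8, r=6.8) → bbox [4.3,-16.1,-1.6] .. [17.9,-2.5,15.2]
B = cube([6.1, 9.7, 9.2]) → bbox [0,0,0] .. [6.1,9.7,9.2]
lo = A.lo+B.lo = [4.3+0, -16.1+0, -1.6+0] = [4.300,-16.100,-1.600]
hi = A.hi+B.hi = [17.9+6.1, -2.5+9.7, 15.2+9.2] = [24.000,7.200,24.400]
diag = √(19.7²+23.3²+26²) = √1606.98 = 40.087

min=[4.300,-16.100,-1.600] max=[24.000,7.200,24.400] diag=40.087


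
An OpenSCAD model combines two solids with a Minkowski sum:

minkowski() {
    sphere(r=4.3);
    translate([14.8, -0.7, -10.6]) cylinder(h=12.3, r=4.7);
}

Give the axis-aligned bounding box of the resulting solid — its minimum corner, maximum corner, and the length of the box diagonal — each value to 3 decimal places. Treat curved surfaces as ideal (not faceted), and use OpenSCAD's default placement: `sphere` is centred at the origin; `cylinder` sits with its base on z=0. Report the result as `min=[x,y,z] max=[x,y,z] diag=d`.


A = translate([14.8, -0.7, -10.6]) cylinder(h=12.3, r=4.7) → bbox [10.1,-5.4,-10.6] .. [19.5,4,1.7]
B = sphere(r=4.3) → bbox [-4.3,-4.3,-4.3] .. [4.3,4.3,4.3]
lo = A.lo+B.lo = [10.1-4.3, -5.4-4.3, -10.6-4.3] = [5.800,-9.700,-14.900]
hi = A.hi+B.hi = [19.5+4.3, 4+4.3, 1.7+4.3] = [23.800,8.300,6.000]
diag = √(18²+18²+20.9²) = √1084.81 = 32.936

min=[5.800,-9.700,-14.900] max=[23.800,8.300,6.000] diag=32.936


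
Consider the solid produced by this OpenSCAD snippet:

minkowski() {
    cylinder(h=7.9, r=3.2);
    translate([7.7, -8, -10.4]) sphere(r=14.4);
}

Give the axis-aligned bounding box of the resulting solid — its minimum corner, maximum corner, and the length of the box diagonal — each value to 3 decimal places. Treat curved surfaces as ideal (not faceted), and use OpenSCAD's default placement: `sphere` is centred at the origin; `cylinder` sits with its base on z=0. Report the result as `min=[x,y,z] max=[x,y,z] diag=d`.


A = translate([7.7, -8, -10.4]) sphere(r=14.4) → bbox [-6.7,-22.4,-24.8] .. [22.1,6.4,4]
B = cylinder(h=7.9, r=3.2) → bbox [-3.2,-3.2,0] .. [3.2,3.2,7.9]
lo = A.lo+B.lo = [-6.7-3.2, -22.4-3.2, -24.8+0] = [-9.900,-25.600,-24.800]
hi = A.hi+B.hi = [22.1+3.2, 6.4+3.2, 4+7.9] = [25.300,9.600,11.900]
diag = √(35.2²+35.2²+36.7²) = √3824.97 = 61.846

min=[-9.900,-25.600,-24.800] max=[25.300,9.600,11.900] diag=61.846


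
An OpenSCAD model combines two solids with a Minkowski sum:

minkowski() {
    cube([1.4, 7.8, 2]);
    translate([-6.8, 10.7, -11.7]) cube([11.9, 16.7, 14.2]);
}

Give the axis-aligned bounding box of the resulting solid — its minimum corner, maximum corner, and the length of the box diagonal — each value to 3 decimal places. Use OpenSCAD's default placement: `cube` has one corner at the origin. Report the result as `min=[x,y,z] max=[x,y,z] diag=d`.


A = translate([-6.8, 10.7, -11.7]) cube([11.9, 16.7, 14.2]) → bbox [-6.8,10.7,-11.7] .. [5.1,27.4,2.5]
B = cube([1.4, 7.8, 2]) → bbox [0,0,0] .. [1.4,7.8,2]
lo = A.lo+B.lo = [-6.8+0, 10.7+0, -11.7+0] = [-6.800,10.700,-11.700]
hi = A.hi+B.hi = [5.1+1.4, 27.4+7.8, 2.5+2] = [6.500,35.200,4.500]
diag = √(13.3²+24.5²+16.2²) = √1039.58 = 32.243

min=[-6.800,10.700,-11.700] max=[6.500,35.200,4.500] diag=32.243
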